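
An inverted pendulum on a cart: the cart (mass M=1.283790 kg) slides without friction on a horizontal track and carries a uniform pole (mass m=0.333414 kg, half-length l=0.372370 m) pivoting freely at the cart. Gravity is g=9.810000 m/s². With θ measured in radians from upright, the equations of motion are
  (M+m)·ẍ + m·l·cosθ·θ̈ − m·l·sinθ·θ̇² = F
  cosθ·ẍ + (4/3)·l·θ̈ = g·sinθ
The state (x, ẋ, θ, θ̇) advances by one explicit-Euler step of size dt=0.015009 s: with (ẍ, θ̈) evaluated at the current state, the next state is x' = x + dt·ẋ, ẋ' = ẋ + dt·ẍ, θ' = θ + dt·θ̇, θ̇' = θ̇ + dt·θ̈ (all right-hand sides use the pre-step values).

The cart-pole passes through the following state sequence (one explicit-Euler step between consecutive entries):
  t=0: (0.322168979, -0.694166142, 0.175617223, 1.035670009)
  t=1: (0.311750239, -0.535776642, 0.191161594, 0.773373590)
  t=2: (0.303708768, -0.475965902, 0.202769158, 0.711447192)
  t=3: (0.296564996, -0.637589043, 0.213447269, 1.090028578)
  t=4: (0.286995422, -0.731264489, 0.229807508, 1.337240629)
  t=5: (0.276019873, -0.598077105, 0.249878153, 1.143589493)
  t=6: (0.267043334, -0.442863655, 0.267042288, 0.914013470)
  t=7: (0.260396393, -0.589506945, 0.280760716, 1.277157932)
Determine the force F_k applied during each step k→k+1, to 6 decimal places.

F_0 = 14.906711 N
F_1 = 5.927516 N
F_2 = -14.359939 N
F_3 = -8.126165 N
F_4 = 12.740473 N
F_5 = 14.843878 N
F_6 = -12.930597 N

step 0→1:
  ẍ = (ẋ'−ẋ)/dt = (-0.535776642−-0.694166142)/0.015009 = 10.552968
  θ̈ = (θ̇'−θ̇)/dt = (0.773373590−1.035670009)/0.015009 = -17.475942
  sinθ=0.174716, cosθ=0.984619
  F = (M+m)·ẍ + m·l·cosθ·θ̈ − m·l·sinθ·θ̇² = 17.066302 + -2.136325 − 0.023267 = 14.906711
step 1→2:
  ẍ = (ẋ'−ẋ)/dt = (-0.475965902−-0.535776642)/0.015009 = 3.984992
  θ̈ = (θ̇'−θ̇)/dt = (0.711447192−0.773373590)/0.015009 = -4.125951
  sinθ=0.189999, cosθ=0.981784
  F = (M+m)·ẍ + m·l·cosθ·θ̈ − m·l·sinθ·θ̇² = 6.444544 + -0.502920 − 0.014109 = 5.927516
step 2→3:
  ẍ = (ẋ'−ẋ)/dt = (-0.637589043−-0.475965902)/0.015009 = -10.768415
  θ̈ = (θ̇'−θ̇)/dt = (1.090028578−0.711447192)/0.015009 = 25.223625
  sinθ=0.201383, cosθ=0.979513
  F = (M+m)·ẍ + m·l·cosθ·θ̈ − m·l·sinθ·θ̇² = -17.414724 + 3.067440 − 0.012655 = -14.359939
step 3→4:
  ẍ = (ẋ'−ẋ)/dt = (-0.731264489−-0.637589043)/0.015009 = -6.241285
  θ̈ = (θ̇'−θ̇)/dt = (1.337240629−1.090028578)/0.015009 = 16.470921
  sinθ=0.211830, cosθ=0.977306
  F = (M+m)·ẍ + m·l·cosθ·θ̈ − m·l·sinθ·θ̇² = -10.093431 + 1.998514 − 0.031248 = -8.126165
step 4→5:
  ẍ = (ẋ'−ẋ)/dt = (-0.598077105−-0.731264489)/0.015009 = 8.873835
  θ̈ = (θ̇'−θ̇)/dt = (1.143589493−1.337240629)/0.015009 = -12.902334
  sinθ=0.227790, cosθ=0.973710
  F = (M+m)·ẍ + m·l·cosθ·θ̈ − m·l·sinθ·θ̇² = 14.350801 + -1.559756 − 0.050572 = 12.740473
step 5→6:
  ẍ = (ẋ'−ẋ)/dt = (-0.442863655−-0.598077105)/0.015009 = 10.341359
  θ̈ = (θ̇'−θ̇)/dt = (0.914013470−1.143589493)/0.015009 = -15.295891
  sinθ=0.247286, cosθ=0.968943
  F = (M+m)·ẍ + m·l·cosθ·θ̈ − m·l·sinθ·θ̇² = 16.724086 + -1.840057 − 0.040151 = 14.843878
step 6→7:
  ẍ = (ẋ'−ẋ)/dt = (-0.589506945−-0.442863655)/0.015009 = -9.770357
  θ̈ = (θ̇'−θ̇)/dt = (1.277157932−0.914013470)/0.015009 = 24.195114
  sinθ=0.263880, cosθ=0.964556
  F = (M+m)·ẍ + m·l·cosθ·θ̈ − m·l·sinθ·θ̇² = -15.800661 + 2.897433 − 0.027370 = -12.930597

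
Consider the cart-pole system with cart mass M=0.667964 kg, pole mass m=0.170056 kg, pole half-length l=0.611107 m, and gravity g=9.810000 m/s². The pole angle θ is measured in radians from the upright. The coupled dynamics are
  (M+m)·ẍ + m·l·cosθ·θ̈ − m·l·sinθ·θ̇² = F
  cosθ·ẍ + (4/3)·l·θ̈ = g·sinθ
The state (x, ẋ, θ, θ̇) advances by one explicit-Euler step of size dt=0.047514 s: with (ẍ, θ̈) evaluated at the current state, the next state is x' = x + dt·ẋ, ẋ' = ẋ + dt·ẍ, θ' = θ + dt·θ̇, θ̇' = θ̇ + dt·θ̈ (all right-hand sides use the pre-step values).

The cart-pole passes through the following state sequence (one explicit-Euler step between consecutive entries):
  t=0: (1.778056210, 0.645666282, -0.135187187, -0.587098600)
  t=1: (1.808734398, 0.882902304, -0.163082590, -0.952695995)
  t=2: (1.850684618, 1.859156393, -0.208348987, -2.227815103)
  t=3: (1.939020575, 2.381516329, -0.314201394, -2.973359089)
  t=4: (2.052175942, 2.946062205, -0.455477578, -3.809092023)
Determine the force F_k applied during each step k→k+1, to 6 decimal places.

step 0→1:
  ẍ = (ẋ'−ẋ)/dt = (0.882902304−0.645666282)/0.047514 = 4.992971
  θ̈ = (θ̇'−θ̇)/dt = (-0.952695995−-0.587098600)/0.047514 = -7.694519
  sinθ=-0.134776, cosθ=0.990876
  F = (M+m)·ẍ + m·l·cosθ·θ̈ − m·l·sinθ·θ̇² = 4.184210 + -0.792337 − -0.004828 = 3.396700
step 1→2:
  ẍ = (ẋ'−ẋ)/dt = (1.859156393−0.882902304)/0.047514 = 20.546662
  θ̈ = (θ̇'−θ̇)/dt = (-2.227815103−-0.952695995)/0.047514 = -26.836703
  sinθ=-0.162361, cosθ=0.986731
  F = (M+m)·ẍ + m·l·cosθ·θ̈ − m·l·sinθ·θ̇² = 17.218514 + -2.751930 − -0.015314 = 14.481898
step 2→3:
  ẍ = (ẋ'−ẋ)/dt = (2.381516329−1.859156393)/0.047514 = 10.993811
  θ̈ = (θ̇'−θ̇)/dt = (-2.973359089−-2.227815103)/0.047514 = -15.691038
  sinθ=-0.206845, cosθ=0.978374
  F = (M+m)·ẍ + m·l·cosθ·θ̈ − m·l·sinθ·θ̇² = 9.213033 + -1.595386 − -0.106687 = 7.724335
step 3→4:
  ẍ = (ẋ'−ẋ)/dt = (2.946062205−2.381516329)/0.047514 = 11.881674
  θ̈ = (θ̇'−θ̇)/dt = (-3.809092023−-2.973359089)/0.047514 = -17.589193
  sinθ=-0.309057, cosθ=0.951043
  F = (M+m)·ẍ + m·l·cosθ·θ̈ − m·l·sinθ·θ̇² = 9.957081 + -1.738423 − -0.283950 = 8.502608

F_0 = 3.396700 N
F_1 = 14.481898 N
F_2 = 7.724335 N
F_3 = 8.502608 N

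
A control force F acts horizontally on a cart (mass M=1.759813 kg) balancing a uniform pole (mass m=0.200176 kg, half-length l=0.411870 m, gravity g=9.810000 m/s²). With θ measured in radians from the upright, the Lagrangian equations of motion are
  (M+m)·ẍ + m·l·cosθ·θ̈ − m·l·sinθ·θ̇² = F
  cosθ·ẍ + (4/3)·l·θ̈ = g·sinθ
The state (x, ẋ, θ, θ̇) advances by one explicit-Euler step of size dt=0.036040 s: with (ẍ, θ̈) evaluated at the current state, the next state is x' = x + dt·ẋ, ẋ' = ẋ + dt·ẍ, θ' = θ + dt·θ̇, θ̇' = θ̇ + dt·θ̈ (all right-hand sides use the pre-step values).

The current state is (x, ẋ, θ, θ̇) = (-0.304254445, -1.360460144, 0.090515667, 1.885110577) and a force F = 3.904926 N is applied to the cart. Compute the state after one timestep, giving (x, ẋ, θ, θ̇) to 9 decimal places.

(-0.353285429, -1.284864702, 0.158455052, 1.806212582)

sinθ=0.090392117, cosθ=0.995906253
temp = (F + m·l·θ̇²·sinθ)/(M+m) = (3.904926 + 0.026483561)/1.959989 = 2.005832462
θ̈ = (g·sinθ − cosθ·temp)/(l·(4/3 − m·cos²θ/(M+m))) = -2.189178558
ẍ = temp − m·l·θ̈·cosθ/(M+m) = 2.097542775
Euler: x'=-0.304254445+0.036040·-1.360460144=-0.353285429, ẋ'=-1.360460144+0.036040·2.097542775=-1.284864702
       θ'=0.090515667+0.036040·1.885110577=0.158455052, θ̇'=1.885110577+0.036040·-2.189178558=1.806212582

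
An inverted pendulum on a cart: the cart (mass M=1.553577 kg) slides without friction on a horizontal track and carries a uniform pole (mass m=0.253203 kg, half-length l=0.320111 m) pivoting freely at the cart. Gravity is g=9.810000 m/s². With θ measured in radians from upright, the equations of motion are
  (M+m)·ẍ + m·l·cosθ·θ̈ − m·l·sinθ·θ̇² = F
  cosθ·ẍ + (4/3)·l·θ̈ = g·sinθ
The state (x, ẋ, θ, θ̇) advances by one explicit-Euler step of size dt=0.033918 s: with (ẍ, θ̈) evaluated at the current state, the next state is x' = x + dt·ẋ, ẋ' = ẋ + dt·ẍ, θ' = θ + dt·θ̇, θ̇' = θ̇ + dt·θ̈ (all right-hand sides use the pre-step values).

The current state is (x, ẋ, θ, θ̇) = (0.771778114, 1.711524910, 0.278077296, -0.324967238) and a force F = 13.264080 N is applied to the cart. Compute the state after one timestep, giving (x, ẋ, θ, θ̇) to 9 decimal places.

(0.829829616, 1.977154504, 0.267055057, -0.709412990)

sinθ=0.274507314, cosθ=0.961585012
temp = (F + m·l·θ̇²·sinθ)/(M+m) = (13.264080 + 0.002349646)/1.806780 = 7.342581635
θ̈ = (g·sinθ − cosθ·temp)/(l·(4/3 − m·cos²θ/(M+m))) = -11.334564305
ẍ = temp − m·l·θ̈·cosθ/(M+m) = 7.831522894
Euler: x'=0.771778114+0.033918·1.711524910=0.829829616, ẋ'=1.711524910+0.033918·7.831522894=1.977154504
       θ'=0.278077296+0.033918·-0.324967238=0.267055057, θ̇'=-0.324967238+0.033918·-11.334564305=-0.709412990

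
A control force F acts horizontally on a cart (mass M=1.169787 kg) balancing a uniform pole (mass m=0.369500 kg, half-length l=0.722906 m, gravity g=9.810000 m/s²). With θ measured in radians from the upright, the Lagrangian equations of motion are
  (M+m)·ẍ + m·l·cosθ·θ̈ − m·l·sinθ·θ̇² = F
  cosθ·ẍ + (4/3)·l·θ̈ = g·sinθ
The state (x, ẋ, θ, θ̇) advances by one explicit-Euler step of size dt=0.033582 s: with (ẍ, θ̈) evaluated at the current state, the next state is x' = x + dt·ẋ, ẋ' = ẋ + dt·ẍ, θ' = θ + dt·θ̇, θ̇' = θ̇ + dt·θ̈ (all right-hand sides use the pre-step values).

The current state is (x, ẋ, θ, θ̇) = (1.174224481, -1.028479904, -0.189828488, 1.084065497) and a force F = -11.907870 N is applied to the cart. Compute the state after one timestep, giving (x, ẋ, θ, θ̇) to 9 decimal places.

(1.139686069, -1.331116143, -0.153423400, 1.327912334)

sinθ=-0.188690467, cosθ=0.982036612
temp = (F + m·l·θ̇²·sinθ)/(M+m) = (-11.907870 + -0.059232120)/1.539287 = -7.774444999
θ̈ = (g·sinθ − cosθ·temp)/(l·(4/3 − m·cos²θ/(M+m))) = 7.261236288
ẍ = temp − m·l·θ̈·cosθ/(M+m) = -9.011858697
Euler: x'=1.174224481+0.033582·-1.028479904=1.139686069, ẋ'=-1.028479904+0.033582·-9.011858697=-1.331116143
       θ'=-0.189828488+0.033582·1.084065497=-0.153423400, θ̇'=1.084065497+0.033582·7.261236288=1.327912334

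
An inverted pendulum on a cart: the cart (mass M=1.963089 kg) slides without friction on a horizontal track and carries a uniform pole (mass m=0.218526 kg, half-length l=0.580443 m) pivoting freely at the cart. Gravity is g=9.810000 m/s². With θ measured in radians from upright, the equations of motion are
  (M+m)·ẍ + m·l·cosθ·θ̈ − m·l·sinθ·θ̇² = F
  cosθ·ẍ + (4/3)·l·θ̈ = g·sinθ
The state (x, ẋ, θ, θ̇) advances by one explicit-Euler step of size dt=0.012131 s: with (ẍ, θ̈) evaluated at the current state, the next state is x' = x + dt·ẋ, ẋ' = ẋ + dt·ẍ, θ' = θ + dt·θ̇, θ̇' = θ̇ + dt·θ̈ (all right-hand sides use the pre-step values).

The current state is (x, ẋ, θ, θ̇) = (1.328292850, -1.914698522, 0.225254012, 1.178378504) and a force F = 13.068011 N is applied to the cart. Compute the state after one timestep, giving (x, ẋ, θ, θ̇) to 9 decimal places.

sinθ=0.223353964, cosθ=0.974737404
temp = (F + m·l·θ̇²·sinθ)/(M+m) = (13.068011 + 0.039339242)/2.181615 = 6.008095031
θ̈ = (g·sinθ − cosθ·temp)/(l·(4/3 − m·cos²θ/(M+m))) = -5.099900054
ẍ = temp − m·l·θ̈·cosθ/(M+m) = 6.297119013
Euler: x'=1.328292850+0.012131·-1.914698522=1.305065642, ẋ'=-1.914698522+0.012131·6.297119013=-1.838308171
       θ'=0.225254012+0.012131·1.178378504=0.239548922, θ̇'=1.178378504+0.012131·-5.099900054=1.116511616

(1.305065642, -1.838308171, 0.239548922, 1.116511616)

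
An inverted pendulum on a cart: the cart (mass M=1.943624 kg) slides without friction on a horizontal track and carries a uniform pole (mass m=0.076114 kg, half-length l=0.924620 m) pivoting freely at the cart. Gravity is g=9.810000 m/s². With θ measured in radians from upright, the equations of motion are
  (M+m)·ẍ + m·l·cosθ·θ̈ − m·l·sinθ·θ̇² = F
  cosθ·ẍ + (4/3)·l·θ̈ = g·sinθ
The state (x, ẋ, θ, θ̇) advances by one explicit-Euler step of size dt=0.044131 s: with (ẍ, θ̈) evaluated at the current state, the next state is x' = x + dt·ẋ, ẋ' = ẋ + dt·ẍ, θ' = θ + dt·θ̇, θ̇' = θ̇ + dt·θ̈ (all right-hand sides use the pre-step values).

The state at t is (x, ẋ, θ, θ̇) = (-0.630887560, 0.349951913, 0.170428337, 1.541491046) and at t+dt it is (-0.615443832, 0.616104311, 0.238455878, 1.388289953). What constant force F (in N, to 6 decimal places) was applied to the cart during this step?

F = 11.911828 N

ẍ = (ẋ'−ẋ)/dt = (0.616104311−0.349951913)/0.044131 = 6.030962
θ̈ = (θ̇'−θ̇)/dt = (1.388289953−1.541491046)/0.044131 = -3.471507
sinθ=0.169604, cosθ=0.985512
F = (M+m)·ẍ + m·l·cosθ·θ̈ − m·l·sinθ·θ̇² = 12.180964 + -0.240773 − 0.028363 = 11.911828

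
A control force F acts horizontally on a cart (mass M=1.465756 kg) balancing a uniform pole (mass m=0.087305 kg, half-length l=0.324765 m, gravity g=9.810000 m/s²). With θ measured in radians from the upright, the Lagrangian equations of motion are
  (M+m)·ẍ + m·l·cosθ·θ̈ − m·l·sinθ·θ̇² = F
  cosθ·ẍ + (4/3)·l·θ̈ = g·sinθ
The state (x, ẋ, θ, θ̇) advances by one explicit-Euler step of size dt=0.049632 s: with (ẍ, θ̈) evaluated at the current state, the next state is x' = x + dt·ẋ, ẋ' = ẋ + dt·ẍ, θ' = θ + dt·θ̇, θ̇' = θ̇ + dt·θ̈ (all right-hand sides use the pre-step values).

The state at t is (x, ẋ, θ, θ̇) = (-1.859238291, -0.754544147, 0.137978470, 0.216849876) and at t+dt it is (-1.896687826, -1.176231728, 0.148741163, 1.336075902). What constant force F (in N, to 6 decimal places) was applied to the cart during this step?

ẍ = (ẋ'−ẋ)/dt = (-1.176231728−-0.754544147)/0.049632 = -8.496284
θ̈ = (θ̇'−θ̇)/dt = (1.336075902−0.216849876)/0.049632 = 22.550492
sinθ=0.137541, cosθ=0.990496
F = (M+m)·ẍ + m·l·cosθ·θ̈ − m·l·sinθ·θ̇² = -13.195248 + 0.633311 − 0.000183 = -12.562120

F = -12.562120 N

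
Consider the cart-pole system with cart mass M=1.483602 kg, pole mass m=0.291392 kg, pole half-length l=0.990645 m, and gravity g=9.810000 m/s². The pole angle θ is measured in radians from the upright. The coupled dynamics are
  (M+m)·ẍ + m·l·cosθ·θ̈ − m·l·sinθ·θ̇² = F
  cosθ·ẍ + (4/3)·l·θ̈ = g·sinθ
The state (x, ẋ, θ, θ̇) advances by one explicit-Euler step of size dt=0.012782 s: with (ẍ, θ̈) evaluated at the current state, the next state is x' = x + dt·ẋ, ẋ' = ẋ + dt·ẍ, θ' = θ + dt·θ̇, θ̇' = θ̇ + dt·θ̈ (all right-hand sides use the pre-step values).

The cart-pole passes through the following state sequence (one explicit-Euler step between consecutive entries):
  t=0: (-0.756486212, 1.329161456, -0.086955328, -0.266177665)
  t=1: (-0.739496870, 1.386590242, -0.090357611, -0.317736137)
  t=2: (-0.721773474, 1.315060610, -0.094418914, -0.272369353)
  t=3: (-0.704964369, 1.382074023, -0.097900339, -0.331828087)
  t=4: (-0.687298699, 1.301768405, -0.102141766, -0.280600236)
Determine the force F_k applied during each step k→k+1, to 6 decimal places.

F_0 = 6.816735 N
F_1 = -8.910079 N
F_2 = 7.971127 N
F_3 = -9.997289 N

step 0→1:
  ẍ = (ẋ'−ẋ)/dt = (1.386590242−1.329161456)/0.012782 = 4.492942
  θ̈ = (θ̇'−θ̇)/dt = (-0.317736137−-0.266177665)/0.012782 = -4.033678
  sinθ=-0.086846, cosθ=0.996222
  F = (M+m)·ẍ + m·l·cosθ·θ̈ − m·l·sinθ·θ̇² = 7.974945 + -1.159986 − -0.001776 = 6.816735
step 1→2:
  ẍ = (ẋ'−ẋ)/dt = (1.315060610−1.386590242)/0.012782 = -5.596122
  θ̈ = (θ̇'−θ̇)/dt = (-0.272369353−-0.317736137)/0.012782 = 3.549271
  sinθ=-0.090235, cosθ=0.995921
  F = (M+m)·ẍ + m·l·cosθ·θ̈ − m·l·sinθ·θ̇² = -9.933083 + 1.020374 − -0.002630 = -8.910079
step 2→3:
  ẍ = (ẋ'−ẋ)/dt = (1.382074023−1.315060610)/0.012782 = 5.242796
  θ̈ = (θ̇'−θ̇)/dt = (-0.331828087−-0.272369353)/0.012782 = -4.651755
  sinθ=-0.094279, cosθ=0.995546
  F = (M+m)·ẍ + m·l·cosθ·θ̈ − m·l·sinθ·θ̇² = 9.305931 + -1.336823 − -0.002019 = 7.971127
step 3→4:
  ẍ = (ẋ'−ẋ)/dt = (1.301768405−1.382074023)/0.012782 = -6.282711
  θ̈ = (θ̇'−θ̇)/dt = (-0.280600236−-0.331828087)/0.012782 = 4.007812
  sinθ=-0.097744, cosθ=0.995212
  F = (M+m)·ẍ + m·l·cosθ·θ̈ − m·l·sinθ·θ̇² = -11.151775 + 1.151379 − -0.003107 = -9.997289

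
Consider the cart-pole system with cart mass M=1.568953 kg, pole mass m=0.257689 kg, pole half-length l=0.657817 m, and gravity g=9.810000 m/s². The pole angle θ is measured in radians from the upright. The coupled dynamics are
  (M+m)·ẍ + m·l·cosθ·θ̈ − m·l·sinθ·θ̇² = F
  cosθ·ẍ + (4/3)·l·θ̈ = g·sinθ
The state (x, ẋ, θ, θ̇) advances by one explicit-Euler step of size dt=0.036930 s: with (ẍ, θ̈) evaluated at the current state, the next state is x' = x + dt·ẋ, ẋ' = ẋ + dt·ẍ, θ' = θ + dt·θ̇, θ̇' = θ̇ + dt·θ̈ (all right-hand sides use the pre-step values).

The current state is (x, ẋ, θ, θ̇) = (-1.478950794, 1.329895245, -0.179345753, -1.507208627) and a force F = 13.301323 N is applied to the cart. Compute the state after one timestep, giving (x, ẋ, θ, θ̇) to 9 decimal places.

(-1.429837763, 1.635453701, -0.235006968, -1.923681259)

sinθ=-0.178385858, cosθ=0.983960612
temp = (F + m·l·θ̇²·sinθ)/(M+m) = (13.301323 + -0.068692313)/1.826642 = 7.244238711
θ̈ = (g·sinθ − cosθ·temp)/(l·(4/3 − m·cos²θ/(M+m))) = -11.277352607
ẍ = temp − m·l·θ̈·cosθ/(M+m) = 8.273990149
Euler: x'=-1.478950794+0.036930·1.329895245=-1.429837763, ẋ'=1.329895245+0.036930·8.273990149=1.635453701
       θ'=-0.179345753+0.036930·-1.507208627=-0.235006968, θ̇'=-1.507208627+0.036930·-11.277352607=-1.923681259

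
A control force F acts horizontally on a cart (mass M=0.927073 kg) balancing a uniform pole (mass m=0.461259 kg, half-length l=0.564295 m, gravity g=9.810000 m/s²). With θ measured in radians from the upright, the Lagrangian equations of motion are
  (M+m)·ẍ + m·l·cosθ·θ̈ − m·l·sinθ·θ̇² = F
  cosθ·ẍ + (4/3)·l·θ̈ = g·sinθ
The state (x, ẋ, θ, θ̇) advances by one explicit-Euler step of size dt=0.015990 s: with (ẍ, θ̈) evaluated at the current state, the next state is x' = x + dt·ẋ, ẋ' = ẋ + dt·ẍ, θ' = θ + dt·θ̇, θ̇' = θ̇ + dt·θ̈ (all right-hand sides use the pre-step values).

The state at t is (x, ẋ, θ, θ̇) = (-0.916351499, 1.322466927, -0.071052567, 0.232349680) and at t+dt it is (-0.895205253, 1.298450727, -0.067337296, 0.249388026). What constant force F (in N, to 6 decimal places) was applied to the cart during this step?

F = -1.807558 N

ẍ = (ẋ'−ẋ)/dt = (1.298450727−1.322466927)/0.015990 = -1.501951
θ̈ = (θ̇'−θ̇)/dt = (0.249388026−0.232349680)/0.015990 = 1.065563
sinθ=-0.070993, cosθ=0.997477
F = (M+m)·ẍ + m·l·cosθ·θ̈ − m·l·sinθ·θ̇² = -2.085207 + 0.276651 − -0.000998 = -1.807558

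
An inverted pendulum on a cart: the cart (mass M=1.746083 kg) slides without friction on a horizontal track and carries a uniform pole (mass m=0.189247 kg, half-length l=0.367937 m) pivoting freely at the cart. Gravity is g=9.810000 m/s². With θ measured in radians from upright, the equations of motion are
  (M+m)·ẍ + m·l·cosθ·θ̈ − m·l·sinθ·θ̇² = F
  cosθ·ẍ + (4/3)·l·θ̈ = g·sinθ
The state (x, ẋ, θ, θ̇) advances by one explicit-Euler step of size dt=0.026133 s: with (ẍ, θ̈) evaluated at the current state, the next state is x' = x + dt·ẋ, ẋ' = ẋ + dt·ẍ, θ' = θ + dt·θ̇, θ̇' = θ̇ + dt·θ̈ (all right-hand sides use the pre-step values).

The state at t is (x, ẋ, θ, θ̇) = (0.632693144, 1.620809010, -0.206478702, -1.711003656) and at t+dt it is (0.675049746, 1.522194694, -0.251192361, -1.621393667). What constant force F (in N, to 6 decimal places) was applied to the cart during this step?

F = -7.027590 N

ẍ = (ẋ'−ẋ)/dt = (1.522194694−1.620809010)/0.026133 = -3.773555
θ̈ = (θ̇'−θ̇)/dt = (-1.621393667−-1.711003656)/0.026133 = 3.428997
sinθ=-0.205015, cosθ=0.978759
F = (M+m)·ẍ + m·l·cosθ·θ̈ − m·l·sinθ·θ̇² = -7.303074 + 0.233693 − -0.041792 = -7.027590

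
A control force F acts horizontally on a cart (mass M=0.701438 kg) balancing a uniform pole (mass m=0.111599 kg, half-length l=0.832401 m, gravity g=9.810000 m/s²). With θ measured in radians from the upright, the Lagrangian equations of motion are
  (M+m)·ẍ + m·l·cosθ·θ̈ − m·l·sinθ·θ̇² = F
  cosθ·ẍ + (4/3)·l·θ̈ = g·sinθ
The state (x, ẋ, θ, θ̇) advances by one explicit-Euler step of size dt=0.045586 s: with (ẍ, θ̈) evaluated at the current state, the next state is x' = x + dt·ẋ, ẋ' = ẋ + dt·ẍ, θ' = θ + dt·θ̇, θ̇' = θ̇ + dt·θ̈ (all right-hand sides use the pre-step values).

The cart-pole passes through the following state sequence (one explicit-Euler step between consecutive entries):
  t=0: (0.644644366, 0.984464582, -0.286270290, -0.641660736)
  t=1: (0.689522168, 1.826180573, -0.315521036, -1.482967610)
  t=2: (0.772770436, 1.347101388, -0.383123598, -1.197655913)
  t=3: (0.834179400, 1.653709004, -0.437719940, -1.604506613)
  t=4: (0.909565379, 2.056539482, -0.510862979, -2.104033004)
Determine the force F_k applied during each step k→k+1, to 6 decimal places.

F_0 = 13.378358 N
F_1 = -7.928388 N
F_2 = 4.749256 N
F_3 = 6.363983 N

step 0→1:
  ẍ = (ẋ'−ẋ)/dt = (1.826180573−0.984464582)/0.045586 = 18.464353
  θ̈ = (θ̇'−θ̇)/dt = (-1.482967610−-0.641660736)/0.045586 = -18.455378
  sinθ=-0.282376, cosθ=0.959304
  F = (M+m)·ẍ + m·l·cosθ·θ̈ − m·l·sinθ·θ̇² = 15.012202 + -1.644644 − -0.010800 = 13.378358
step 1→2:
  ẍ = (ẋ'−ẋ)/dt = (1.347101388−1.826180573)/0.045586 = -10.509349
  θ̈ = (θ̇'−θ̇)/dt = (-1.197655913−-1.482967610)/0.045586 = 6.258757
  sinθ=-0.310312, cosθ=0.950635
  F = (M+m)·ẍ + m·l·cosθ·θ̈ − m·l·sinθ·θ̇² = -8.544490 + 0.552707 − -0.063395 = -7.928388
step 2→3:
  ẍ = (ẋ'−ẋ)/dt = (1.653709004−1.347101388)/0.045586 = 6.725916
  θ̈ = (θ̇'−θ̇)/dt = (-1.604506613−-1.197655913)/0.045586 = -8.924905
  sinθ=-0.373819, cosθ=0.927502
  F = (M+m)·ẍ + m·l·cosθ·θ̈ − m·l·sinθ·θ̇² = 5.468419 + -0.768973 − -0.049810 = 4.749256
step 3→4:
  ẍ = (ẋ'−ẋ)/dt = (2.056539482−1.653709004)/0.045586 = 8.836715
  θ̈ = (θ̇'−θ̇)/dt = (-2.104033004−-1.604506613)/0.045586 = -10.957890
  sinθ=-0.423875, cosθ=0.905720
  F = (M+m)·ẍ + m·l·cosθ·θ̈ − m·l·sinθ·θ̇² = 7.184576 + -0.921964 − -0.101371 = 6.363983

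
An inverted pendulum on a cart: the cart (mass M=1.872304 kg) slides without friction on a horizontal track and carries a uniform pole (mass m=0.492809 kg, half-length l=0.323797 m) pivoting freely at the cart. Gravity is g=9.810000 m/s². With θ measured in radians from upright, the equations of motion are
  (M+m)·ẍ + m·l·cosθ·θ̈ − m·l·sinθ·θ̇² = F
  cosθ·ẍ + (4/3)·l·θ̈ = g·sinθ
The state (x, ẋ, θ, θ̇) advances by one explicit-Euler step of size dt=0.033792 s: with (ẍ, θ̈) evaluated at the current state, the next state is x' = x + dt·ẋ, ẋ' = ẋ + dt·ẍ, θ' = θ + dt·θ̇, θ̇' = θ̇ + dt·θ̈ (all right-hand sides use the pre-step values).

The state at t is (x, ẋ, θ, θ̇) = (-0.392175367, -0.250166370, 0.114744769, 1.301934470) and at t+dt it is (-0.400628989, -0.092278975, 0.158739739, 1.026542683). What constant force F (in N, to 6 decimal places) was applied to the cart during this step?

ẍ = (ẋ'−ẋ)/dt = (-0.092278975−-0.250166370)/0.033792 = 4.672331
θ̈ = (θ̇'−θ̇)/dt = (1.026542683−1.301934470)/0.033792 = -8.149615
sinθ=0.114493, cosθ=0.993424
F = (M+m)·ẍ + m·l·cosθ·θ̈ − m·l·sinθ·θ̇² = 11.050590 + -1.291883 − 0.030968 = 9.727739

F = 9.727739 N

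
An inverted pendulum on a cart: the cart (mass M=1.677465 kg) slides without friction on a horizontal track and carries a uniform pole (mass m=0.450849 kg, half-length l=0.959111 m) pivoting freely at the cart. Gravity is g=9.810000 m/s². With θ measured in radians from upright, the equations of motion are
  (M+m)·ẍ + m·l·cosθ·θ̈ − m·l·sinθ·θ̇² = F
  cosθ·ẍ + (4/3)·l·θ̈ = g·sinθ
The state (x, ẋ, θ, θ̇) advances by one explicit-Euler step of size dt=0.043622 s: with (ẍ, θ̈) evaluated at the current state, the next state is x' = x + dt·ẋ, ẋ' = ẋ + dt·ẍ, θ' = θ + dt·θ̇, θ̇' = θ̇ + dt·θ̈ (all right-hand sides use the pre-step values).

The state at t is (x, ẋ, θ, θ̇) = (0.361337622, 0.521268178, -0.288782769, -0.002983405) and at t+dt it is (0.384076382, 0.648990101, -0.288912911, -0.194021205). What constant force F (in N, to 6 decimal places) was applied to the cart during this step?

F = 4.416249 N

ẍ = (ẋ'−ẋ)/dt = (0.648990101−0.521268178)/0.043622 = 2.927925
θ̈ = (θ̇'−θ̇)/dt = (-0.194021205−-0.002983405)/0.043622 = -4.379391
sinθ=-0.284786, cosθ=0.958591
F = (M+m)·ẍ + m·l·cosθ·θ̈ − m·l·sinθ·θ̇² = 6.231543 + -1.815295 − -0.000001 = 4.416249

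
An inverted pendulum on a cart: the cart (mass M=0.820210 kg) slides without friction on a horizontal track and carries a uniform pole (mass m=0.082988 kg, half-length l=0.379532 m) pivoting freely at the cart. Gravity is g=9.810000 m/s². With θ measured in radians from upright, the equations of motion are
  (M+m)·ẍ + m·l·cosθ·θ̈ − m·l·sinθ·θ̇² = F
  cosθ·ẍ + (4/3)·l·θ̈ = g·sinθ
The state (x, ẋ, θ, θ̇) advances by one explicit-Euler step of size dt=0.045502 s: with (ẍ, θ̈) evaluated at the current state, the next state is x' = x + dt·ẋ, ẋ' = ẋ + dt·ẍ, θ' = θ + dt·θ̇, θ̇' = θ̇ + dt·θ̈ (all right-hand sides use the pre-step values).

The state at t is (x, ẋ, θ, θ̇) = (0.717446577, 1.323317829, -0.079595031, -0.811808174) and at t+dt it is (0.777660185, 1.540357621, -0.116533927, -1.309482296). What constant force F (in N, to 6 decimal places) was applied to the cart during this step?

F = 3.966410 N

ẍ = (ẋ'−ẋ)/dt = (1.540357621−1.323317829)/0.045502 = 4.769896
θ̈ = (θ̇'−θ̇)/dt = (-1.309482296−-0.811808174)/0.045502 = -10.937412
sinθ=-0.079511, cosθ=0.996834
F = (M+m)·ẍ + m·l·cosθ·θ̈ − m·l·sinθ·θ̇² = 4.308160 + -0.343401 − -0.001650 = 3.966410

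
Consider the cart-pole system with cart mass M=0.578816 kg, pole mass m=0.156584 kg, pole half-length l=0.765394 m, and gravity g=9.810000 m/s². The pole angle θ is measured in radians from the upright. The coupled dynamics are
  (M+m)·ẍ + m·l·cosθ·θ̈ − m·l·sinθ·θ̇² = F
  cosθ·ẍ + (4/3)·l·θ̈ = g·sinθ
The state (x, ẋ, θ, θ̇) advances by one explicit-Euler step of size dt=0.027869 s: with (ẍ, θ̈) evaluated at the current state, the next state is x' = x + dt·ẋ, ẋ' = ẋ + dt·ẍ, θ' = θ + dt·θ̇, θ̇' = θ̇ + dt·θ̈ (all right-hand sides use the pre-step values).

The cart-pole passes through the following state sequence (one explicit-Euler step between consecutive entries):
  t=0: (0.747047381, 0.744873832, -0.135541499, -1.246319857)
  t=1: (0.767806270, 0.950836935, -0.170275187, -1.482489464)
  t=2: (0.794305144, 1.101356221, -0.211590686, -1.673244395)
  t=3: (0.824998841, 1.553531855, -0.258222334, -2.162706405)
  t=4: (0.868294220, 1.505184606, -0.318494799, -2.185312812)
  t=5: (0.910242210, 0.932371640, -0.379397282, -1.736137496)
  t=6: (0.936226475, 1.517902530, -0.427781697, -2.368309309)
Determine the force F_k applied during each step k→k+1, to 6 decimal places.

F_0 = 4.453743 N
F_1 = 3.208035 N
F_2 = 9.944414 N
F_3 = -1.226621 N
F_4 = -13.101521 N
F_5 = 13.059349 N

step 0→1:
  ẍ = (ẋ'−ẋ)/dt = (0.950836935−0.744873832)/0.027869 = 7.390402
  θ̈ = (θ̇'−θ̇)/dt = (-1.482489464−-1.246319857)/0.027869 = -8.474276
  sinθ=-0.135127, cosθ=0.990828
  F = (M+m)·ẍ + m·l·cosθ·θ̈ − m·l·sinθ·θ̇² = 5.434901 + -1.006314 − -0.025156 = 4.453743
step 1→2:
  ẍ = (ẋ'−ẋ)/dt = (1.101356221−0.950836935)/0.027869 = 5.400958
  θ̈ = (θ̇'−θ̇)/dt = (-1.673244395−-1.482489464)/0.027869 = -6.844700
  sinθ=-0.169454, cosθ=0.985538
  F = (M+m)·ẍ + m·l·cosθ·θ̈ − m·l·sinθ·θ̇² = 3.971864 + -0.808463 − -0.044634 = 3.208035
step 2→3:
  ẍ = (ẋ'−ẋ)/dt = (1.553531855−1.101356221)/0.027869 = 16.225040
  θ̈ = (θ̇'−θ̇)/dt = (-2.162706405−-1.673244395)/0.027869 = -17.562956
  sinθ=-0.210015, cosθ=0.977698
  F = (M+m)·ẍ + m·l·cosθ·θ̈ − m·l·sinθ·θ̇² = 11.931894 + -2.057950 − -0.070470 = 9.944414
step 3→4:
  ẍ = (ẋ'−ẋ)/dt = (1.505184606−1.553531855)/0.027869 = -1.734804
  θ̈ = (θ̇'−θ̇)/dt = (-2.185312812−-2.162706405)/0.027869 = -0.811167
  sinθ=-0.255362, cosθ=0.966845
  F = (M+m)·ẍ + m·l·cosθ·θ̈ − m·l·sinθ·θ̇² = -1.275775 + -0.093994 − -0.143148 = -1.226621
step 4→5:
  ẍ = (ẋ'−ẋ)/dt = (0.932371640−1.505184606)/0.027869 = -20.553768
  θ̈ = (θ̇'−θ̇)/dt = (-1.736137496−-2.185312812)/0.027869 = 16.117382
  sinθ=-0.313137, cosθ=0.949708
  F = (M+m)·ẍ + m·l·cosθ·θ̈ − m·l·sinθ·θ̇² = -15.115241 + 1.834497 − -0.179223 = -13.101521
step 5→6:
  ẍ = (ẋ'−ẋ)/dt = (1.517902530−0.932371640)/0.027869 = 21.010115
  θ̈ = (θ̇'−θ̇)/dt = (-2.368309309−-1.736137496)/0.027869 = -22.683692
  sinθ=-0.370361, cosθ=0.928888
  F = (M+m)·ẍ + m·l·cosθ·θ̈ − m·l·sinθ·θ̇² = 15.450838 + -2.525280 − -0.133791 = 13.059349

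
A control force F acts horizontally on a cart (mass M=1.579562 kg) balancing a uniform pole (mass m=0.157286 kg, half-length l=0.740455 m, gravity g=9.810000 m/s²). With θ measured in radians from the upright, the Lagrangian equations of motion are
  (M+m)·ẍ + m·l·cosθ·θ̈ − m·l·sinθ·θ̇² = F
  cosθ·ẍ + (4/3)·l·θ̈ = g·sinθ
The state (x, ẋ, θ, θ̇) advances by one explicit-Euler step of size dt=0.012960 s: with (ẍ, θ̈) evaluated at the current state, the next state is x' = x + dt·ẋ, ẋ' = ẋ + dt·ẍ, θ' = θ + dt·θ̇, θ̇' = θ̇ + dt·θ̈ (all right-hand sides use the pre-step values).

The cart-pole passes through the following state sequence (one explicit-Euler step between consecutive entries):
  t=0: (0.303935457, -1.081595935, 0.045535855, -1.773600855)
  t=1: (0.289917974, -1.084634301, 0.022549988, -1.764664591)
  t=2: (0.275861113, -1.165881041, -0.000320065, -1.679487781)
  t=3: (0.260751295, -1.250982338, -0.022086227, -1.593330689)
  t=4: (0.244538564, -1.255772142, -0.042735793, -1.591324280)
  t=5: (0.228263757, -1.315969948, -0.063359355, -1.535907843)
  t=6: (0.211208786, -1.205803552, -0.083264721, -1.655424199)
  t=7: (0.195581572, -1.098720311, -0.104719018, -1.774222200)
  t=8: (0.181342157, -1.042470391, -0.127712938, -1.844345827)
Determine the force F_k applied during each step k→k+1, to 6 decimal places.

F_0 = -0.343645 N
F_1 = -10.131310 N
F_2 = -10.630596 N
F_3 = -0.617355 N
F_4 = -7.557335 N
F_5 = 13.709599 N
F_6 = 13.313554 N
F_7 = 6.950009 N

step 0→1:
  ẍ = (ẋ'−ẋ)/dt = (-1.084634301−-1.081595935)/0.012960 = -0.234442
  θ̈ = (θ̇'−θ̇)/dt = (-1.764664591−-1.773600855)/0.012960 = 0.689527
  sinθ=0.045520, cosθ=0.998963
  F = (M+m)·ẍ + m·l·cosθ·θ̈ − m·l·sinθ·θ̇² = -0.407190 + 0.080221 − 0.016676 = -0.343645
step 1→2:
  ẍ = (ẋ'−ẋ)/dt = (-1.165881041−-1.084634301)/0.012960 = -6.269039
  θ̈ = (θ̇'−θ̇)/dt = (-1.679487781−-1.764664591)/0.012960 = 6.572285
  sinθ=0.022548, cosθ=0.999746
  F = (M+m)·ẍ + m·l·cosθ·θ̈ − m·l·sinθ·θ̇² = -10.888367 + 0.765235 − 0.008178 = -10.131310
step 2→3:
  ẍ = (ẋ'−ẋ)/dt = (-1.250982338−-1.165881041)/0.012960 = -6.566458
  θ̈ = (θ̇'−θ̇)/dt = (-1.593330689−-1.679487781)/0.012960 = 6.647924
  sinθ=-0.000320, cosθ=1.000000
  F = (M+m)·ẍ + m·l·cosθ·θ̈ − m·l·sinθ·θ̇² = -11.404940 + 0.774238 − -0.000105 = -10.630596
step 3→4:
  ẍ = (ẋ'−ẋ)/dt = (-1.255772142−-1.250982338)/0.012960 = -0.369584
  θ̈ = (θ̇'−θ̇)/dt = (-1.591324280−-1.593330689)/0.012960 = 0.154815
  sinθ=-0.022084, cosθ=0.999756
  F = (M+m)·ẍ + m·l·cosθ·θ̈ − m·l·sinθ·θ̇² = -0.641911 + 0.018026 − -0.006530 = -0.617355
step 4→5:
  ẍ = (ẋ'−ẋ)/dt = (-1.315969948−-1.255772142)/0.012960 = -4.644892
  θ̈ = (θ̇'−θ̇)/dt = (-1.535907843−-1.591324280)/0.012960 = 4.275960
  sinθ=-0.042723, cosθ=0.999087
  F = (M+m)·ẍ + m·l·cosθ·θ̈ − m·l·sinθ·θ̇² = -8.067472 + 0.497537 − -0.012600 = -7.557335
step 5→6:
  ẍ = (ẋ'−ẋ)/dt = (-1.205803552−-1.315969948)/0.012960 = 8.500494
  θ̈ = (θ̇'−θ̇)/dt = (-1.655424199−-1.535907843)/0.012960 = -9.221941
  sinθ=-0.063317, cosθ=0.997993
  F = (M+m)·ẍ + m·l·cosθ·θ̈ − m·l·sinθ·θ̇² = 14.764065 + -1.071862 − -0.017396 = 13.709599
step 6→7:
  ẍ = (ẋ'−ẋ)/dt = (-1.098720311−-1.205803552)/0.012960 = 8.262596
  θ̈ = (θ̇'−θ̇)/dt = (-1.774222200−-1.655424199)/0.012960 = -9.166512
  sinθ=-0.083169, cosθ=0.996535
  F = (M+m)·ẍ + m·l·cosθ·θ̈ − m·l·sinθ·θ̇² = 14.350873 + -1.063863 − -0.026544 = 13.313554
step 7→8:
  ẍ = (ẋ'−ẋ)/dt = (-1.042470391−-1.098720311)/0.012960 = 4.340272
  θ̈ = (θ̇'−θ̇)/dt = (-1.844345827−-1.774222200)/0.012960 = -5.410774
  sinθ=-0.104528, cosθ=0.994522
  F = (M+m)·ẍ + m·l·cosθ·θ̈ − m·l·sinθ·θ̇² = 7.538392 + -0.626704 − -0.038321 = 6.950009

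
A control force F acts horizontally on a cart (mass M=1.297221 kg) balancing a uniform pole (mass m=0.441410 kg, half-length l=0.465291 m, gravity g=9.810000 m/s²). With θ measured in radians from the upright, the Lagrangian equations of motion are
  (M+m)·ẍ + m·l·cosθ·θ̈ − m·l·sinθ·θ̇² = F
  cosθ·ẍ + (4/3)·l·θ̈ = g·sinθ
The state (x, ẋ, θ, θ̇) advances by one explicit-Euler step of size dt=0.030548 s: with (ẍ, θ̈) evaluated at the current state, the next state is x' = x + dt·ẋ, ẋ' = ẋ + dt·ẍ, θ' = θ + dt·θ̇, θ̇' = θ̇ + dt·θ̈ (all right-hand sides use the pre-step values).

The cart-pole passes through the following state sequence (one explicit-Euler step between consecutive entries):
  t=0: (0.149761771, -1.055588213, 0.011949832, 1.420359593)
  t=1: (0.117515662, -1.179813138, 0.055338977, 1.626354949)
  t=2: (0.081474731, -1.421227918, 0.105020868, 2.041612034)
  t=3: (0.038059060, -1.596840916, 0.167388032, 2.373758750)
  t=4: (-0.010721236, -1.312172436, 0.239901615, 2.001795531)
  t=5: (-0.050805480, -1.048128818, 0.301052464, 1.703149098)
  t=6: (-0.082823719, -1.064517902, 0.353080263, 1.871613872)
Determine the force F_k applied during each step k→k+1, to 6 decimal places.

F_0 = -5.690304 N
F_1 = -10.982469 N
F_2 = -7.863880 N
F_3 = 13.543140 N
F_4 = 12.882023 N
F_5 = -0.027736 N

step 0→1:
  ẍ = (ẋ'−ẋ)/dt = (-1.179813138−-1.055588213)/0.030548 = -4.066549
  θ̈ = (θ̇'−θ̇)/dt = (1.626354949−1.420359593)/0.030548 = 6.743334
  sinθ=0.011950, cosθ=0.999929
  F = (M+m)·ẍ + m·l·cosθ·θ̈ − m·l·sinθ·θ̇² = -7.070227 + 1.384875 − 0.004951 = -5.690304
step 1→2:
  ẍ = (ẋ'−ẋ)/dt = (-1.421227918−-1.179813138)/0.030548 = -7.902801
  θ̈ = (θ̇'−θ̇)/dt = (2.041612034−1.626354949)/0.030548 = 13.593593
  sinθ=0.055311, cosθ=0.998469
  F = (M+m)·ẍ + m·l·cosθ·θ̈ − m·l·sinθ·θ̇² = -13.740056 + 2.787634 − 0.030047 = -10.982469
step 2→3:
  ẍ = (ẋ'−ẋ)/dt = (-1.596840916−-1.421227918)/0.030548 = -5.748756
  θ̈ = (θ̇'−θ̇)/dt = (2.373758750−2.041612034)/0.030548 = 10.872945
  sinθ=0.104828, cosθ=0.994490
  F = (M+m)·ẍ + m·l·cosθ·θ̈ − m·l·sinθ·θ̇² = -9.994965 + 2.220826 − 0.089741 = -7.863880
step 3→4:
  ẍ = (ẋ'−ẋ)/dt = (-1.312172436−-1.596840916)/0.030548 = 9.318727
  θ̈ = (θ̇'−θ̇)/dt = (2.001795531−2.373758750)/0.030548 = -12.176353
  sinθ=0.166607, cosθ=0.986023
  F = (M+m)·ẍ + m·l·cosθ·θ̈ − m·l·sinθ·θ̇² = 16.201828 + -2.465876 − 0.192812 = 13.543140
step 4→5:
  ẍ = (ẋ'−ẋ)/dt = (-1.048128818−-1.312172436)/0.030548 = 8.643565
  θ̈ = (θ̇'−θ̇)/dt = (1.703149098−2.001795531)/0.030548 = -9.776301
  sinθ=0.237607, cosθ=0.971361
  F = (M+m)·ẍ + m·l·cosθ·θ̈ − m·l·sinθ·θ̇² = 15.027970 + -1.950393 − 0.195553 = 12.882023
step 5→6:
  ẍ = (ẋ'−ẋ)/dt = (-1.064517902−-1.048128818)/0.030548 = -0.536503
  θ̈ = (θ̇'−θ̇)/dt = (1.871613872−1.703149098)/0.030548 = 5.514756
  sinθ=0.296526, cosθ=0.955025
  F = (M+m)·ẍ + m·l·cosθ·θ̈ − m·l·sinθ·θ̇² = -0.932780 + 1.081703 − 0.176658 = -0.027736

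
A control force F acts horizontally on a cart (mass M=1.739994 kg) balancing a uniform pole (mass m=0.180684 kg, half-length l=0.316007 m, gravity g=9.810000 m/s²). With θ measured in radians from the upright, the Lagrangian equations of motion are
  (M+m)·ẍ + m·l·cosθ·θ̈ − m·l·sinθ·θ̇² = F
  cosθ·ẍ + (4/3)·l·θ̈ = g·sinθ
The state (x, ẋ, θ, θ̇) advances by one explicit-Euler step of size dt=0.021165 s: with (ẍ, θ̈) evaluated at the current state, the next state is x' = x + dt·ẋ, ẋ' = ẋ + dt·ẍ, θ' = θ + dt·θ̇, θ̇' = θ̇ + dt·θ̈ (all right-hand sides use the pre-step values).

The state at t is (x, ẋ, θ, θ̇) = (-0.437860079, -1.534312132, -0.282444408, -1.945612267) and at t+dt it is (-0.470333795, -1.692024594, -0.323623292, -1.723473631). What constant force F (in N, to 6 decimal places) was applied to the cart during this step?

ẍ = (ẋ'−ẋ)/dt = (-1.692024594−-1.534312132)/0.021165 = -7.451569
θ̈ = (θ̇'−θ̇)/dt = (-1.723473631−-1.945612267)/0.021165 = 10.495565
sinθ=-0.278704, cosθ=0.960377
F = (M+m)·ẍ + m·l·cosθ·θ̈ − m·l·sinθ·θ̇² = -14.312065 + 0.575525 − -0.060238 = -13.676302

F = -13.676302 N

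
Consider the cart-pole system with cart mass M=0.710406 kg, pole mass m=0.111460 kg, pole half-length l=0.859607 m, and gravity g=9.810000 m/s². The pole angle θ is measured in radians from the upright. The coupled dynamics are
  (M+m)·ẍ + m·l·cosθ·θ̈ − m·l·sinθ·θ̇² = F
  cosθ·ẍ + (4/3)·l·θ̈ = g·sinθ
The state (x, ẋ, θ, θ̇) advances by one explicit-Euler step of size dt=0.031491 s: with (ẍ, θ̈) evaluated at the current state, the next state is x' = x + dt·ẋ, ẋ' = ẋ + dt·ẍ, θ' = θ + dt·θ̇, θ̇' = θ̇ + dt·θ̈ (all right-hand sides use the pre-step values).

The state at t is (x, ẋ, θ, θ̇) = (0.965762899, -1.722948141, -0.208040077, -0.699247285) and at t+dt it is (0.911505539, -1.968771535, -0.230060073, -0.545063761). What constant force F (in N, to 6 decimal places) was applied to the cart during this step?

ẍ = (ẋ'−ẋ)/dt = (-1.968771535−-1.722948141)/0.031491 = -7.806148
θ̈ = (θ̇'−θ̇)/dt = (-0.545063761−-0.699247285)/0.031491 = 4.896114
sinθ=-0.206543, cosθ=0.978438
F = (M+m)·ẍ + m·l·cosθ·θ̈ − m·l·sinθ·θ̇² = -6.415607 + 0.458990 − -0.009676 = -5.946941

F = -5.946941 N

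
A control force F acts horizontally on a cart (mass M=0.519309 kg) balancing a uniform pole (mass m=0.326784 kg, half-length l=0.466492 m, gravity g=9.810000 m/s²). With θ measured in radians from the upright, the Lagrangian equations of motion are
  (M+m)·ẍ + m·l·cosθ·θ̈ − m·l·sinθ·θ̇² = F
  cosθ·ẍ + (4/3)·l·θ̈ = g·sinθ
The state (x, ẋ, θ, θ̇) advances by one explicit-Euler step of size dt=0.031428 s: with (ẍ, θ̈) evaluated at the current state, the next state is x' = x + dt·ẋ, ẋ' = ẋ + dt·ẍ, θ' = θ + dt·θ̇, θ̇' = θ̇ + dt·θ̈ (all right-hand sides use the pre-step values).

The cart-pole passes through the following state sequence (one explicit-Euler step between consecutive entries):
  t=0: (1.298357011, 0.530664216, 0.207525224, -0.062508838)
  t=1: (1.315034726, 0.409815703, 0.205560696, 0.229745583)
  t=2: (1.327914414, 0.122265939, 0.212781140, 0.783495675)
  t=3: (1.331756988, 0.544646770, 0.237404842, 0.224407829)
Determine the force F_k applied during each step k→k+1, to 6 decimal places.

step 0→1:
  ẍ = (ẋ'−ẋ)/dt = (0.409815703−0.530664216)/0.031428 = -3.845250
  θ̈ = (θ̇'−θ̇)/dt = (0.229745583−-0.062508838)/0.031428 = 9.299173
  sinθ=0.206039, cosθ=0.978544
  F = (M+m)·ẍ + m·l·cosθ·θ̈ − m·l·sinθ·θ̇² = -3.253439 + 1.387170 − 0.000123 = -1.866392
step 1→2:
  ẍ = (ẋ'−ẋ)/dt = (0.122265939−0.409815703)/0.031428 = -9.149477
  θ̈ = (θ̇'−θ̇)/dt = (0.783495675−0.229745583)/0.031428 = 17.619641
  sinθ=0.204116, cosθ=0.978947
  F = (M+m)·ẍ + m·l·cosθ·θ̈ − m·l·sinθ·θ̇² = -7.741308 + 2.629427 − 0.001642 = -5.113524
step 2→3:
  ẍ = (ẋ'−ẋ)/dt = (0.544646770−0.122265939)/0.031428 = 13.439634
  θ̈ = (θ̇'−θ̇)/dt = (0.224407829−0.783495675)/0.031428 = -17.789482
  sinθ=0.211179, cosθ=0.977447
  F = (M+m)·ẍ + m·l·cosθ·θ̈ − m·l·sinθ·θ̇² = 11.371181 + -2.650707 − 0.019762 = 8.700712

F_0 = -1.866392 N
F_1 = -5.113524 N
F_2 = 8.700712 N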